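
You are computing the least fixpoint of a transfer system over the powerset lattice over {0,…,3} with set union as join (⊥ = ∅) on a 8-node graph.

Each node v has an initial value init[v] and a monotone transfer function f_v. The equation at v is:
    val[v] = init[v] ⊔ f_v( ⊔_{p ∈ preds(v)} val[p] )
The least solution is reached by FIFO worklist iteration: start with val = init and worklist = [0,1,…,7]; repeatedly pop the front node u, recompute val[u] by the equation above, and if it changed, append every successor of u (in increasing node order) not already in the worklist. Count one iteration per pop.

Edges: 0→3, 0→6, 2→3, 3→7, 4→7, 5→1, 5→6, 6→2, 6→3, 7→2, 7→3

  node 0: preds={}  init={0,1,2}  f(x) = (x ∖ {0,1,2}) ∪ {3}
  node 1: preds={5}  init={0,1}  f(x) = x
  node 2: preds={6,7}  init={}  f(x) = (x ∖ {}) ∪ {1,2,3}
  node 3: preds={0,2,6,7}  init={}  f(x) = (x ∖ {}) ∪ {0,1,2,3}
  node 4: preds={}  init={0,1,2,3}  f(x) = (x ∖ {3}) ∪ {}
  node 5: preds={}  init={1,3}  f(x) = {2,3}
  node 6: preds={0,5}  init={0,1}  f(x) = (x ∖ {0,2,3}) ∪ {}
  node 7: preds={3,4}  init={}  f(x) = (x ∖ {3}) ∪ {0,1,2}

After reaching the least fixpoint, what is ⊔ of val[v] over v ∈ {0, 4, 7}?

Iteration log — 11 steps:
  step 1. node 0  ⊔preds={}  new={0,1,2,3}  old={0,1,2}  +wl: 
  step 2. node 1  ⊔preds={1,3}  new={0,1,3}  old={0,1}  +wl: 
  step 3. node 2  ⊔preds={0,1}  new={0,1,2,3}  old={}  +wl: 
  step 4. node 3  ⊔preds={0,1,2,3}  new={0,1,2,3}  old={}  +wl: 
  step 5. node 4  ⊔preds={}  new={0,1,2,3}  stable
  step 6. node 5  ⊔preds={}  new={1,2,3}  old={1,3}  +wl: 1
  step 7. node 6  ⊔preds={0,1,2,3}  new={0,1}  stable
  step 8. node 7  ⊔preds={0,1,2,3}  new={0,1,2}  old={}  +wl: 2,3
  step 9. node 1  ⊔preds={1,2,3}  new={0,1,2,3}  old={0,1,3}  +wl: 
  step 10. node 2  ⊔preds={0,1,2}  new={0,1,2,3}  stable
  step 11. node 3  ⊔preds={0,1,2,3}  new={0,1,2,3}  stable

Least fixpoint reached:
  node 0: {0,1,2,3}
  node 1: {0,1,2,3}
  node 2: {0,1,2,3}
  node 3: {0,1,2,3}
  node 4: {0,1,2,3}
  node 5: {1,2,3}
  node 6: {0,1}
  node 7: {0,1,2}

{0,1,2,3}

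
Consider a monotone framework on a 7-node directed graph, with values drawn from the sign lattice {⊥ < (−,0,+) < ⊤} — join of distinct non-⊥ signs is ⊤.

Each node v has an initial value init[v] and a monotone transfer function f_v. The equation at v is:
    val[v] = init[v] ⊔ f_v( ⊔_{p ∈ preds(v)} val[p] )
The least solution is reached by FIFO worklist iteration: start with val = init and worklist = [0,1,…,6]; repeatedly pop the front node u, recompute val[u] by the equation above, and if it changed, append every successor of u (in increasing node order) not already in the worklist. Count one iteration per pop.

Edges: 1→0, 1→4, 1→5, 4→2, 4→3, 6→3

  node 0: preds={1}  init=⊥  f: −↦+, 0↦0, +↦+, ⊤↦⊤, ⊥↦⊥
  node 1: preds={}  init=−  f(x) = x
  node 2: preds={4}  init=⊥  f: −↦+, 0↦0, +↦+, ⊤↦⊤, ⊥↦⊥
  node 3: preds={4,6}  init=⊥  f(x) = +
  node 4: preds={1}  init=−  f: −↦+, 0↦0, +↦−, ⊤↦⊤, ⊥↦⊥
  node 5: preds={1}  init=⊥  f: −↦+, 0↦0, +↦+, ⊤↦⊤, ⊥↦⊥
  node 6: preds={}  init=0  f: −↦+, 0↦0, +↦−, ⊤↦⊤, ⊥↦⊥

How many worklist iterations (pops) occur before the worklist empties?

Iteration log — 9 steps:
  step 1. node 0  ⊔preds=−  new=+  old=⊥  +wl: 
  step 2. node 1  ⊔preds=⊥  new=−  stable
  step 3. node 2  ⊔preds=−  new=+  old=⊥  +wl: 
  step 4. node 3  ⊔preds=⊤  new=+  old=⊥  +wl: 
  step 5. node 4  ⊔preds=−  new=⊤  old=−  +wl: 2,3
  step 6. node 5  ⊔preds=−  new=+  old=⊥  +wl: 
  step 7. node 6  ⊔preds=⊥  new=0  stable
  step 8. node 2  ⊔preds=⊤  new=⊤  old=+  +wl: 
  step 9. node 3  ⊔preds=⊤  new=+  stable

Least fixpoint reached:
  node 0: +
  node 1: −
  node 2: ⊤
  node 3: +
  node 4: ⊤
  node 5: +
  node 6: 0

9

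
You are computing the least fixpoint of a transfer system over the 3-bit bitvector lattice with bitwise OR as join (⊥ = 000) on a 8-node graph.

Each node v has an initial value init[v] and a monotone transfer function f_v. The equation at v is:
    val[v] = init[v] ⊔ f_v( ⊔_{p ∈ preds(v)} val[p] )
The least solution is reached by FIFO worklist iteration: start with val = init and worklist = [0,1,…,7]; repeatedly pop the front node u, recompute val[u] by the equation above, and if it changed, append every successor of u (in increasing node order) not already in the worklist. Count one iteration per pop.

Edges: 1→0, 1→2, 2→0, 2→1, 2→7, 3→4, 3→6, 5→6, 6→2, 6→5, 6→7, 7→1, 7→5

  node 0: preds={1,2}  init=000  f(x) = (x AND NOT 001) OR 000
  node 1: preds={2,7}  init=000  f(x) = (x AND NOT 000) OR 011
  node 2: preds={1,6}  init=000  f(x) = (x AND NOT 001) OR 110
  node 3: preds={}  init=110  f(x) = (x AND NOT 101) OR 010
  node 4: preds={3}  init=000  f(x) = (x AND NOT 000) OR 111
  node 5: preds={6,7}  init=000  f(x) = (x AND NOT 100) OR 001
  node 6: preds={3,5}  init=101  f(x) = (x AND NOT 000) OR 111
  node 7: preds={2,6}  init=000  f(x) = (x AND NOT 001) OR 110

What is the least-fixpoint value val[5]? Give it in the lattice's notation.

Trace (14 dequeues):
  [1] u=0 | in 000 | out 000 | ==
  [2] u=1 | in 000 | out 011 | prev 000 | push {0}
  [3] u=2 | in 111 | out 110 | prev 000 | push {1}
  [4] u=3 | in 000 | out 110 | ==
  [5] u=4 | in 110 | out 111 | prev 000 | push {}
  [6] u=5 | in 101 | out 001 | prev 000 | push {}
  [7] u=6 | in 111 | out 111 | prev 101 | push {2,5}
  [8] u=7 | in 111 | out 110 | prev 000 | push {}
  [9] u=0 | in 111 | out 110 | prev 000 | push {}
  [10] u=1 | in 110 | out 111 | prev 011 | push {0}
  [11] u=2 | in 111 | out 110 | ==
  [12] u=5 | in 111 | out 011 | prev 001 | push {6}
  [13] u=0 | in 111 | out 110 | ==
  [14] u=6 | in 111 | out 111 | ==

Converged values:
  [0] 110
  [1] 111
  [2] 110
  [3] 110
  [4] 111
  [5] 011
  [6] 111
  [7] 110

011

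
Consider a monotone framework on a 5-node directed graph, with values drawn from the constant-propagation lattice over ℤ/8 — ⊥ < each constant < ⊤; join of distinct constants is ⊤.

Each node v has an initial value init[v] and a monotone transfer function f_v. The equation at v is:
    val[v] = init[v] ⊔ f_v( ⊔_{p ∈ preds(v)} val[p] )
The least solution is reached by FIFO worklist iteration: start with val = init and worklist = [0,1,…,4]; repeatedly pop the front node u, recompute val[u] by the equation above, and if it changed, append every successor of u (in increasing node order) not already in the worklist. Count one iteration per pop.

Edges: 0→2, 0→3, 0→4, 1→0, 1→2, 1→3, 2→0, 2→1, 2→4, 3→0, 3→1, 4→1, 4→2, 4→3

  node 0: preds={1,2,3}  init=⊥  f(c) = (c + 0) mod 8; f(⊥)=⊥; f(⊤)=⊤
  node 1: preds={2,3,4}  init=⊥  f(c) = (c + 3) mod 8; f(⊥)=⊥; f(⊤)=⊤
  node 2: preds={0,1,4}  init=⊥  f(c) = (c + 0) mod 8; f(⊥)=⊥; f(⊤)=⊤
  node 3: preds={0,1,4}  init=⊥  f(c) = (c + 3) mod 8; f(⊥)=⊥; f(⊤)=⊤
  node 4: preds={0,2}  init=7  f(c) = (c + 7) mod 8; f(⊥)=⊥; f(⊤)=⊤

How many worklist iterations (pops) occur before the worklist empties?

11

Trace (11 dequeues):
  [1] u=0 | in ⊥ | out ⊥ | ==
  [2] u=1 | in 7 | out 2 | prev ⊥ | push {0}
  [3] u=2 | in ⊤ | out ⊤ | prev ⊥ | push {1}
  [4] u=3 | in ⊤ | out ⊤ | prev ⊥ | push {}
  [5] u=4 | in ⊤ | out ⊤ | prev 7 | push {2,3}
  [6] u=0 | in ⊤ | out ⊤ | prev ⊥ | push {4}
  [7] u=1 | in ⊤ | out ⊤ | prev 2 | push {0}
  [8] u=2 | in ⊤ | out ⊤ | ==
  [9] u=3 | in ⊤ | out ⊤ | ==
  [10] u=4 | in ⊤ | out ⊤ | ==
  [11] u=0 | in ⊤ | out ⊤ | ==

Converged values:
  [0] ⊤
  [1] ⊤
  [2] ⊤
  [3] ⊤
  [4] ⊤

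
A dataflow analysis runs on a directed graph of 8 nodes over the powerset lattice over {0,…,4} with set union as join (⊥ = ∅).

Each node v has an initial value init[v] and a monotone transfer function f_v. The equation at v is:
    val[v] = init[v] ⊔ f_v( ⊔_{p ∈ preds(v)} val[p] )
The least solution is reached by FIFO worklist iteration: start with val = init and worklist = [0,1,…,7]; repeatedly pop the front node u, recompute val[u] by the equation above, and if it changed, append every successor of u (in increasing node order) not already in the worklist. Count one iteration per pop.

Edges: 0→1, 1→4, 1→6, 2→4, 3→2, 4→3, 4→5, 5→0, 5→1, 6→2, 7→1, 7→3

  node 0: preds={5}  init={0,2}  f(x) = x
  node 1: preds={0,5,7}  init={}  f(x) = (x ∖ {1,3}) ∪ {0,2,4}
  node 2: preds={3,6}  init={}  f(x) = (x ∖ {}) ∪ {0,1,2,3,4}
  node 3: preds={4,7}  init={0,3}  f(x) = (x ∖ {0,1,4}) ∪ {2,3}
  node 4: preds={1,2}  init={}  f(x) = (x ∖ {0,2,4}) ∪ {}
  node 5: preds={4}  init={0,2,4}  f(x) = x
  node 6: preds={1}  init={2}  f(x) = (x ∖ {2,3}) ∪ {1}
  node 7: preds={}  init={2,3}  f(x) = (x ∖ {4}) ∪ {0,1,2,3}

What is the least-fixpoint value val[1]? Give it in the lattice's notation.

Trace (12 dequeues):
  [1] u=0 | in {0,2,4} | out {0,2,4} | prev {0,2} | push {}
  [2] u=1 | in {0,2,3,4} | out {0,2,4} | prev {} | push {}
  [3] u=2 | in {0,2,3} | out {0,1,2,3,4} | prev {} | push {}
  [4] u=3 | in {2,3} | out {0,2,3} | prev {0,3} | push {2}
  [5] u=4 | in {0,1,2,3,4} | out {1,3} | prev {} | push {3}
  [6] u=5 | in {1,3} | out {0,1,2,3,4} | prev {0,2,4} | push {0,1}
  [7] u=6 | in {0,2,4} | out {0,1,2,4} | prev {2} | push {}
  [8] u=7 | in {} | out {0,1,2,3} | prev {2,3} | push {}
  [9] u=2 | in {0,1,2,3,4} | out {0,1,2,3,4} | ==
  [10] u=3 | in {0,1,2,3} | out {0,2,3} | ==
  [11] u=0 | in {0,1,2,3,4} | out {0,1,2,3,4} | prev {0,2,4} | push {}
  [12] u=1 | in {0,1,2,3,4} | out {0,2,4} | ==

Converged values:
  [0] {0,1,2,3,4}
  [1] {0,2,4}
  [2] {0,1,2,3,4}
  [3] {0,2,3}
  [4] {1,3}
  [5] {0,1,2,3,4}
  [6] {0,1,2,4}
  [7] {0,1,2,3}

{0,2,4}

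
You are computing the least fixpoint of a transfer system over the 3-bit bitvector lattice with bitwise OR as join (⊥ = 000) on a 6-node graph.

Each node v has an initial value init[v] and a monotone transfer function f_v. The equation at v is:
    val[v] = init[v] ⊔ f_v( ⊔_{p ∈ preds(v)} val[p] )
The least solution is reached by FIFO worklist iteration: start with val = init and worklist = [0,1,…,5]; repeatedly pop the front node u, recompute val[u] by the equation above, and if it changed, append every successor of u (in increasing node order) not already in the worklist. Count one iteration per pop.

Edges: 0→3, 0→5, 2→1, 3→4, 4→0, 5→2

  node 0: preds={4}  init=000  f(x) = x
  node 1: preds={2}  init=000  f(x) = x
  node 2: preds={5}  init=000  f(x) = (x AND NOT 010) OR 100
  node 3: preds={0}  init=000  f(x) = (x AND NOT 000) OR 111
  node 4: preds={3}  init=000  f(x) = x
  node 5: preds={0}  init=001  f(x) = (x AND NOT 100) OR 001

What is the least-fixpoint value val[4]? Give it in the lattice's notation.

Trace (11 dequeues):
  [1] u=0 | in 000 | out 000 | ==
  [2] u=1 | in 000 | out 000 | ==
  [3] u=2 | in 001 | out 101 | prev 000 | push {1}
  [4] u=3 | in 000 | out 111 | prev 000 | push {}
  [5] u=4 | in 111 | out 111 | prev 000 | push {0}
  [6] u=5 | in 000 | out 001 | ==
  [7] u=1 | in 101 | out 101 | prev 000 | push {}
  [8] u=0 | in 111 | out 111 | prev 000 | push {3,5}
  [9] u=3 | in 111 | out 111 | ==
  [10] u=5 | in 111 | out 011 | prev 001 | push {2}
  [11] u=2 | in 011 | out 101 | ==

Converged values:
  [0] 111
  [1] 101
  [2] 101
  [3] 111
  [4] 111
  [5] 011

111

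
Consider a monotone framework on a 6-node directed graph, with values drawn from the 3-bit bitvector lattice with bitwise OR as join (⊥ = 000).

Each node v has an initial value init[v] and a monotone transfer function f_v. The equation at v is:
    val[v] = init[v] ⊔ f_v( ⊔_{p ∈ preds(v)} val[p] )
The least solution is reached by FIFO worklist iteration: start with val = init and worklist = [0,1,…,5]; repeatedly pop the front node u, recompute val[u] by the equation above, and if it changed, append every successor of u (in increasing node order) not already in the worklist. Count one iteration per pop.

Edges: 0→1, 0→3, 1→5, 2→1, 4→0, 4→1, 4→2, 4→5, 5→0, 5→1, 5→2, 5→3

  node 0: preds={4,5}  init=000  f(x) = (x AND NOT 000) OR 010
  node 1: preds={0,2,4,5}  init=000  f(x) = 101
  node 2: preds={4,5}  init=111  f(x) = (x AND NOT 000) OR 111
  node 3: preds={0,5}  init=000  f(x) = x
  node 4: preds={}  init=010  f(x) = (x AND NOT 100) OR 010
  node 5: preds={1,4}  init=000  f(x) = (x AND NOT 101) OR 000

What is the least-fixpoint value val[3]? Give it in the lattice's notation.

Trace (10 dequeues):
  [1] u=0 | in 010 | out 010 | prev 000 | push {}
  [2] u=1 | in 111 | out 101 | prev 000 | push {}
  [3] u=2 | in 010 | out 111 | ==
  [4] u=3 | in 010 | out 010 | prev 000 | push {}
  [5] u=4 | in 000 | out 010 | ==
  [6] u=5 | in 111 | out 010 | prev 000 | push {0,1,2,3}
  [7] u=0 | in 010 | out 010 | ==
  [8] u=1 | in 111 | out 101 | ==
  [9] u=2 | in 010 | out 111 | ==
  [10] u=3 | in 010 | out 010 | ==

Converged values:
  [0] 010
  [1] 101
  [2] 111
  [3] 010
  [4] 010
  [5] 010

010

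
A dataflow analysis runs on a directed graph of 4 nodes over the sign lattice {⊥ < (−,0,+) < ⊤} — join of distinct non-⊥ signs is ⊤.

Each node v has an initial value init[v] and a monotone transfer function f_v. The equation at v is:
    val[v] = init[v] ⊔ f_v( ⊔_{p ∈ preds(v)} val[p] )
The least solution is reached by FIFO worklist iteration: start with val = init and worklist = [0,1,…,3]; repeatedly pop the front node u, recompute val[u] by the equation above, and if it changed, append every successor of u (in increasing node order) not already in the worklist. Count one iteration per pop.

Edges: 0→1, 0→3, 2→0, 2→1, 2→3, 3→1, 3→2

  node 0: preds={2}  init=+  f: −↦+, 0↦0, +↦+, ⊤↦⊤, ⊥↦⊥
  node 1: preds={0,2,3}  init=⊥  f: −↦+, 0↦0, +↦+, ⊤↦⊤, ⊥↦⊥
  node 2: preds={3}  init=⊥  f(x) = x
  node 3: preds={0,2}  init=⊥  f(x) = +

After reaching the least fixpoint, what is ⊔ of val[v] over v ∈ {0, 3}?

+

Iteration log — 9 steps:
  step 1. node 0  ⊔preds=⊥  new=+  stable
  step 2. node 1  ⊔preds=+  new=+  old=⊥  +wl: 
  step 3. node 2  ⊔preds=⊥  new=⊥  stable
  step 4. node 3  ⊔preds=+  new=+  old=⊥  +wl: 1,2
  step 5. node 1  ⊔preds=+  new=+  stable
  step 6. node 2  ⊔preds=+  new=+  old=⊥  +wl: 0,1,3
  step 7. node 0  ⊔preds=+  new=+  stable
  step 8. node 1  ⊔preds=+  new=+  stable
  step 9. node 3  ⊔preds=+  new=+  stable

Least fixpoint reached:
  node 0: +
  node 1: +
  node 2: +
  node 3: +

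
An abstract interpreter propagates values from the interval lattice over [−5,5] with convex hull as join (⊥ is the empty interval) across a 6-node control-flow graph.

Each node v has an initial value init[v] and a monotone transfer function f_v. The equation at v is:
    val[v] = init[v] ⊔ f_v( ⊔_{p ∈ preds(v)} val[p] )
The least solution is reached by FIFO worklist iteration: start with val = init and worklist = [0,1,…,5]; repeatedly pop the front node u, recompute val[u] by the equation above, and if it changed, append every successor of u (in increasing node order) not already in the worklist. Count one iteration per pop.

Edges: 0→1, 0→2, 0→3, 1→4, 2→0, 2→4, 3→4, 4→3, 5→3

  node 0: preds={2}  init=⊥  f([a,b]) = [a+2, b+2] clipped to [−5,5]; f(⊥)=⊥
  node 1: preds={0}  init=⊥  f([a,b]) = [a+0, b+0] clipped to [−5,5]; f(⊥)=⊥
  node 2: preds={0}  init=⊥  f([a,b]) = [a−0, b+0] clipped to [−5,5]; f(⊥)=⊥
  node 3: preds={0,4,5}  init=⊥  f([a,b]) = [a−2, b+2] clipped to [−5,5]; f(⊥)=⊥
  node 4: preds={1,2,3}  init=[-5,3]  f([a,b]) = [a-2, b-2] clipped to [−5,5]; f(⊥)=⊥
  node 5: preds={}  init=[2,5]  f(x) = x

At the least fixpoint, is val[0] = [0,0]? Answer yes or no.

Trace (6 dequeues):
  [1] u=0 | in ⊥ | out ⊥ | ==
  [2] u=1 | in ⊥ | out ⊥ | ==
  [3] u=2 | in ⊥ | out ⊥ | ==
  [4] u=3 | in [-5,5] | out [-5,5] | prev ⊥ | push {}
  [5] u=4 | in [-5,5] | out [-5,3] | ==
  [6] u=5 | in ⊥ | out [2,5] | ==

Converged values:
  [0] ⊥
  [1] ⊥
  [2] ⊥
  [3] [-5,5]
  [4] [-5,3]
  [5] [2,5]

no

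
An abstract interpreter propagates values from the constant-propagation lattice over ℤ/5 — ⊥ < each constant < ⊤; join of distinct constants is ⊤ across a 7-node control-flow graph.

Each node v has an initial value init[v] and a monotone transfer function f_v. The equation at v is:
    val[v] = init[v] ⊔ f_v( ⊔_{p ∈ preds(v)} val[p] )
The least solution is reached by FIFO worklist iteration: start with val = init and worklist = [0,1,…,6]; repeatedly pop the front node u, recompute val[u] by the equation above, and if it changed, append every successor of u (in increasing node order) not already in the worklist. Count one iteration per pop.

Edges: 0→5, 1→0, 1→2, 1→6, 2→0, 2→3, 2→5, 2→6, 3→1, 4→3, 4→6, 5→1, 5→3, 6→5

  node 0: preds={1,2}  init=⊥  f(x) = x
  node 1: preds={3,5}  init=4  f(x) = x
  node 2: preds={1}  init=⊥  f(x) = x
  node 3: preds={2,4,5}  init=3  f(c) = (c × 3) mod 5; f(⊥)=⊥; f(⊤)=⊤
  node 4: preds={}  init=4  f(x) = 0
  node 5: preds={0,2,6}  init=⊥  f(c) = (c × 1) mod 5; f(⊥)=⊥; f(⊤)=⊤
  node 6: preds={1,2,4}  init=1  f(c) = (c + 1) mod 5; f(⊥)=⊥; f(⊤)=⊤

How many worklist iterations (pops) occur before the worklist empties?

11

Trace (11 dequeues):
  [1] u=0 | in 4 | out 4 | prev ⊥ | push {}
  [2] u=1 | in 3 | out ⊤ | prev 4 | push {0}
  [3] u=2 | in ⊤ | out ⊤ | prev ⊥ | push {}
  [4] u=3 | in ⊤ | out ⊤ | prev 3 | push {1}
  [5] u=4 | in ⊥ | out ⊤ | prev 4 | push {3}
  [6] u=5 | in ⊤ | out ⊤ | prev ⊥ | push {}
  [7] u=6 | in ⊤ | out ⊤ | prev 1 | push {5}
  [8] u=0 | in ⊤ | out ⊤ | prev 4 | push {}
  [9] u=1 | in ⊤ | out ⊤ | ==
  [10] u=3 | in ⊤ | out ⊤ | ==
  [11] u=5 | in ⊤ | out ⊤ | ==

Converged values:
  [0] ⊤
  [1] ⊤
  [2] ⊤
  [3] ⊤
  [4] ⊤
  [5] ⊤
  [6] ⊤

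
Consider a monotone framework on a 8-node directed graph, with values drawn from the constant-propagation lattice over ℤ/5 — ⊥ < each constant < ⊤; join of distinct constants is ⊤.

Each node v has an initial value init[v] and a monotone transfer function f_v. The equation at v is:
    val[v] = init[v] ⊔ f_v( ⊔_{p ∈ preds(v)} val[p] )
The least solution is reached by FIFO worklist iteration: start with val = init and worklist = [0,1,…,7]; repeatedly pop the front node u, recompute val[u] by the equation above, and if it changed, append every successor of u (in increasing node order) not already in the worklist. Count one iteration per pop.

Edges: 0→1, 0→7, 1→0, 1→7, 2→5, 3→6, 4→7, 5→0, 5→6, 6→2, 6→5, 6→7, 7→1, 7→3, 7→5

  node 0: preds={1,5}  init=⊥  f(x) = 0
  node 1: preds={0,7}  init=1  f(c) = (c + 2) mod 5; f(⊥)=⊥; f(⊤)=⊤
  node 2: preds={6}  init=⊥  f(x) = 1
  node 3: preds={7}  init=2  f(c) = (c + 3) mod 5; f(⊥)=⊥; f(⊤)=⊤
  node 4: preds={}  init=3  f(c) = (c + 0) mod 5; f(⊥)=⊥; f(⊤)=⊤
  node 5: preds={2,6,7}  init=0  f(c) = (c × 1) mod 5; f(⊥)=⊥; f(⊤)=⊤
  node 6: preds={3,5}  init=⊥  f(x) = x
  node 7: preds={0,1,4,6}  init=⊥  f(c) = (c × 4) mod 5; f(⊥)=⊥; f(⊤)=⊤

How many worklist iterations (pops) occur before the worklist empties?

14

Trace (14 dequeues):
  [1] u=0 | in ⊤ | out 0 | prev ⊥ | push {}
  [2] u=1 | in 0 | out ⊤ | prev 1 | push {0}
  [3] u=2 | in ⊥ | out 1 | prev ⊥ | push {}
  [4] u=3 | in ⊥ | out 2 | ==
  [5] u=4 | in ⊥ | out 3 | ==
  [6] u=5 | in 1 | out ⊤ | prev 0 | push {}
  [7] u=6 | in ⊤ | out ⊤ | prev ⊥ | push {2,5}
  [8] u=7 | in ⊤ | out ⊤ | prev ⊥ | push {1,3}
  [9] u=0 | in ⊤ | out 0 | ==
  [10] u=2 | in ⊤ | out 1 | ==
  [11] u=5 | in ⊤ | out ⊤ | ==
  [12] u=1 | in ⊤ | out ⊤ | ==
  [13] u=3 | in ⊤ | out ⊤ | prev 2 | push {6}
  [14] u=6 | in ⊤ | out ⊤ | ==

Converged values:
  [0] 0
  [1] ⊤
  [2] 1
  [3] ⊤
  [4] 3
  [5] ⊤
  [6] ⊤
  [7] ⊤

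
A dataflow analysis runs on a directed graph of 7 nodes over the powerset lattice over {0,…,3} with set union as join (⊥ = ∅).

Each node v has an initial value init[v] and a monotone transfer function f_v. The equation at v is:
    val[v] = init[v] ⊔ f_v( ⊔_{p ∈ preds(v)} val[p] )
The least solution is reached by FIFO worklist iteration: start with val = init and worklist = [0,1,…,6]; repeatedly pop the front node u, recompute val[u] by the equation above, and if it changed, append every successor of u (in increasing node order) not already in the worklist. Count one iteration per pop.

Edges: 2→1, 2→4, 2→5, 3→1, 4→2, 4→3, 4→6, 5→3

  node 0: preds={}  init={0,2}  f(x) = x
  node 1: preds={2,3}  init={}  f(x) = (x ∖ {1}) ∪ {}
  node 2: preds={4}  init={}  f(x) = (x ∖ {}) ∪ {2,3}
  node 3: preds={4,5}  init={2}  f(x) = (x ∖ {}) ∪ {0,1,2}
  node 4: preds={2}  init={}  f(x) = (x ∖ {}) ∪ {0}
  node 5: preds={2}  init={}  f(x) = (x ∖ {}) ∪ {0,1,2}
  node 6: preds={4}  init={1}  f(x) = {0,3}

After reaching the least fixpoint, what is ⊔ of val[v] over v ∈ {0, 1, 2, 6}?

Iteration log — 13 steps:
  step 1. node 0  ⊔preds={}  new={0,2}  stable
  step 2. node 1  ⊔preds={2}  new={2}  old={}  +wl: 
  step 3. node 2  ⊔preds={}  new={2,3}  old={}  +wl: 1
  step 4. node 3  ⊔preds={}  new={0,1,2}  old={2}  +wl: 
  step 5. node 4  ⊔preds={2,3}  new={0,2,3}  old={}  +wl: 2,3
  step 6. node 5  ⊔preds={2,3}  new={0,1,2,3}  old={}  +wl: 
  step 7. node 6  ⊔preds={0,2,3}  new={0,1,3}  old={1}  +wl: 
  step 8. node 1  ⊔preds={0,1,2,3}  new={0,2,3}  old={2}  +wl: 
  step 9. node 2  ⊔preds={0,2,3}  new={0,2,3}  old={2,3}  +wl: 1,4,5
  step 10. node 3  ⊔preds={0,1,2,3}  new={0,1,2,3}  old={0,1,2}  +wl: 
  step 11. node 1  ⊔preds={0,1,2,3}  new={0,2,3}  stable
  step 12. node 4  ⊔preds={0,2,3}  new={0,2,3}  stable
  step 13. node 5  ⊔preds={0,2,3}  new={0,1,2,3}  stable

Least fixpoint reached:
  node 0: {0,2}
  node 1: {0,2,3}
  node 2: {0,2,3}
  node 3: {0,1,2,3}
  node 4: {0,2,3}
  node 5: {0,1,2,3}
  node 6: {0,1,3}

{0,1,2,3}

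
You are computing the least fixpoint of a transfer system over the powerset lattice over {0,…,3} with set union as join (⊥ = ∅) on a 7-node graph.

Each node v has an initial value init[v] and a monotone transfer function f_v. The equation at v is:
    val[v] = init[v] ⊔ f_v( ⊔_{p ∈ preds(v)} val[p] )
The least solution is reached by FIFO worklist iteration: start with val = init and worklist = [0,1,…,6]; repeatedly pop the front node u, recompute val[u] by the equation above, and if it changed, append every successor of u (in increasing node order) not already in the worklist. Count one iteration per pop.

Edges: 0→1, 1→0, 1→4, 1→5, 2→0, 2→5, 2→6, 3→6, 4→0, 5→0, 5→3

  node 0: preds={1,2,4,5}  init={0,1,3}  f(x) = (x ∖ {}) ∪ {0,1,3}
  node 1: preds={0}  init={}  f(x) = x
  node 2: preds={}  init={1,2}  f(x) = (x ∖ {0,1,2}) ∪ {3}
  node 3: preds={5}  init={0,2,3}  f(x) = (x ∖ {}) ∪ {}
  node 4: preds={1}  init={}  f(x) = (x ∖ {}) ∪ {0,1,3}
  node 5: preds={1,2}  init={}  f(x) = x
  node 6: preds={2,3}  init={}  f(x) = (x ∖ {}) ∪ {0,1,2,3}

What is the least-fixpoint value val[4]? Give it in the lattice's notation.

{0,1,2,3}

Worklist (10 pops):
  #1 pop 0: in={1,2} → {0,1,2,3} (was {0,1,3}); enqueue []
  #2 pop 1: in={0,1,2,3} → {0,1,2,3} (was {}); enqueue [0]
  #3 pop 2: in={} → {1,2,3} (was {1,2}); enqueue []
  #4 pop 3: in={} → {0,2,3} (no change)
  #5 pop 4: in={0,1,2,3} → {0,1,2,3} (was {}); enqueue []
  #6 pop 5: in={0,1,2,3} → {0,1,2,3} (was {}); enqueue [3]
  #7 pop 6: in={0,1,2,3} → {0,1,2,3} (was {}); enqueue []
  #8 pop 0: in={0,1,2,3} → {0,1,2,3} (no change)
  #9 pop 3: in={0,1,2,3} → {0,1,2,3} (was {0,2,3}); enqueue [6]
  #10 pop 6: in={0,1,2,3} → {0,1,2,3} (no change)

Fixpoint:
  val[0] = {0,1,2,3}
  val[1] = {0,1,2,3}
  val[2] = {1,2,3}
  val[3] = {0,1,2,3}
  val[4] = {0,1,2,3}
  val[5] = {0,1,2,3}
  val[6] = {0,1,2,3}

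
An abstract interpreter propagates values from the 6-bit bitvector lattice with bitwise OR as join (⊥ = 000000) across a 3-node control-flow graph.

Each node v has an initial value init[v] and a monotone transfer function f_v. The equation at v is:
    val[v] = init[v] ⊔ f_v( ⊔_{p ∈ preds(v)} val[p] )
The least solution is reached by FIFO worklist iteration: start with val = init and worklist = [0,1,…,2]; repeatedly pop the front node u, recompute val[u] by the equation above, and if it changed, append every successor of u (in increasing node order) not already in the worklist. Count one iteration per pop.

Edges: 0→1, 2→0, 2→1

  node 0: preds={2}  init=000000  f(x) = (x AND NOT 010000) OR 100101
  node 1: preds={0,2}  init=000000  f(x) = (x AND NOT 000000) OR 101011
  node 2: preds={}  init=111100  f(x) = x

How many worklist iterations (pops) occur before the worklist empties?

3

Worklist (3 pops):
  #1 pop 0: in=111100 → 101101 (was 000000); enqueue []
  #2 pop 1: in=111101 → 111111 (was 000000); enqueue []
  #3 pop 2: in=000000 → 111100 (no change)

Fixpoint:
  val[0] = 101101
  val[1] = 111111
  val[2] = 111100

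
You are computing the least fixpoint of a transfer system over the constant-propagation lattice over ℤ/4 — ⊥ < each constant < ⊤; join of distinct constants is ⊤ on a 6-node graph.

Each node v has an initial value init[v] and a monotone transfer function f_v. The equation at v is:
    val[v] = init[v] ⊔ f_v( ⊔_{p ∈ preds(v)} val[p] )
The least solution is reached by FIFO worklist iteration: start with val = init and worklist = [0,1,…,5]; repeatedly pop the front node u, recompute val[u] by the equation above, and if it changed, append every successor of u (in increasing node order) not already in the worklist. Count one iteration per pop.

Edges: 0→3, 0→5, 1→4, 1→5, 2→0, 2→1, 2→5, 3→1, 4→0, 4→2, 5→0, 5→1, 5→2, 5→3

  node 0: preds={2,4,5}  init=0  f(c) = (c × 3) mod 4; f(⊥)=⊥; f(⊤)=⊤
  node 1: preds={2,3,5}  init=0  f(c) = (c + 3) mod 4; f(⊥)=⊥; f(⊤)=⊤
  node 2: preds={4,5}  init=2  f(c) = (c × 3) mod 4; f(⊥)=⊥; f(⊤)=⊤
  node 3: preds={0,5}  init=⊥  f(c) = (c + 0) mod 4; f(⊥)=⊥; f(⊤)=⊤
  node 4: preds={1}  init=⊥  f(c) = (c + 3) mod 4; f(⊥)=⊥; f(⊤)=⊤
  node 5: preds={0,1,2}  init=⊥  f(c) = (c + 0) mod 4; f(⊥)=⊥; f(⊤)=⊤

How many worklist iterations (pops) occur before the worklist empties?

13

Trace (13 dequeues):
  [1] u=0 | in 2 | out ⊤ | prev 0 | push {}
  [2] u=1 | in 2 | out ⊤ | prev 0 | push {}
  [3] u=2 | in ⊥ | out 2 | ==
  [4] u=3 | in ⊤ | out ⊤ | prev ⊥ | push {1}
  [5] u=4 | in ⊤ | out ⊤ | prev ⊥ | push {0,2}
  [6] u=5 | in ⊤ | out ⊤ | prev ⊥ | push {3}
  [7] u=1 | in ⊤ | out ⊤ | ==
  [8] u=0 | in ⊤ | out ⊤ | ==
  [9] u=2 | in ⊤ | out ⊤ | prev 2 | push {0,1,5}
  [10] u=3 | in ⊤ | out ⊤ | ==
  [11] u=0 | in ⊤ | out ⊤ | ==
  [12] u=1 | in ⊤ | out ⊤ | ==
  [13] u=5 | in ⊤ | out ⊤ | ==

Converged values:
  [0] ⊤
  [1] ⊤
  [2] ⊤
  [3] ⊤
  [4] ⊤
  [5] ⊤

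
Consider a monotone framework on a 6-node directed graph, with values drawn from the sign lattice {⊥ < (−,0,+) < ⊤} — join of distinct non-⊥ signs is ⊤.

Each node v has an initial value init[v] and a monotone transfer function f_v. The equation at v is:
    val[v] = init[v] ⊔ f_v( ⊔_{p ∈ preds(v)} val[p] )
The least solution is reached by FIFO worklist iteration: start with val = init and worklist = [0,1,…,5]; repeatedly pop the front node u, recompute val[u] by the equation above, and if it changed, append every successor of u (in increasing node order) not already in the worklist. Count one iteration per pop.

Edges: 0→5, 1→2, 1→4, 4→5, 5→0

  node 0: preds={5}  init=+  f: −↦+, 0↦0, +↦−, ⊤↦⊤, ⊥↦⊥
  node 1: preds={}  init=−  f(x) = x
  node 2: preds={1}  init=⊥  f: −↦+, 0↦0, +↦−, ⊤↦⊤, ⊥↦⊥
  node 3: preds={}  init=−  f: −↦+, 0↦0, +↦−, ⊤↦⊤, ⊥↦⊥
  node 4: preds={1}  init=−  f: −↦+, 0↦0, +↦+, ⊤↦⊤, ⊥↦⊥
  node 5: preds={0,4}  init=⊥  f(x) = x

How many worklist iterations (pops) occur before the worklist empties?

Trace (8 dequeues):
  [1] u=0 | in ⊥ | out + | ==
  [2] u=1 | in ⊥ | out − | ==
  [3] u=2 | in − | out + | prev ⊥ | push {}
  [4] u=3 | in ⊥ | out − | ==
  [5] u=4 | in − | out ⊤ | prev − | push {}
  [6] u=5 | in ⊤ | out ⊤ | prev ⊥ | push {0}
  [7] u=0 | in ⊤ | out ⊤ | prev + | push {5}
  [8] u=5 | in ⊤ | out ⊤ | ==

Converged values:
  [0] ⊤
  [1] −
  [2] +
  [3] −
  [4] ⊤
  [5] ⊤

8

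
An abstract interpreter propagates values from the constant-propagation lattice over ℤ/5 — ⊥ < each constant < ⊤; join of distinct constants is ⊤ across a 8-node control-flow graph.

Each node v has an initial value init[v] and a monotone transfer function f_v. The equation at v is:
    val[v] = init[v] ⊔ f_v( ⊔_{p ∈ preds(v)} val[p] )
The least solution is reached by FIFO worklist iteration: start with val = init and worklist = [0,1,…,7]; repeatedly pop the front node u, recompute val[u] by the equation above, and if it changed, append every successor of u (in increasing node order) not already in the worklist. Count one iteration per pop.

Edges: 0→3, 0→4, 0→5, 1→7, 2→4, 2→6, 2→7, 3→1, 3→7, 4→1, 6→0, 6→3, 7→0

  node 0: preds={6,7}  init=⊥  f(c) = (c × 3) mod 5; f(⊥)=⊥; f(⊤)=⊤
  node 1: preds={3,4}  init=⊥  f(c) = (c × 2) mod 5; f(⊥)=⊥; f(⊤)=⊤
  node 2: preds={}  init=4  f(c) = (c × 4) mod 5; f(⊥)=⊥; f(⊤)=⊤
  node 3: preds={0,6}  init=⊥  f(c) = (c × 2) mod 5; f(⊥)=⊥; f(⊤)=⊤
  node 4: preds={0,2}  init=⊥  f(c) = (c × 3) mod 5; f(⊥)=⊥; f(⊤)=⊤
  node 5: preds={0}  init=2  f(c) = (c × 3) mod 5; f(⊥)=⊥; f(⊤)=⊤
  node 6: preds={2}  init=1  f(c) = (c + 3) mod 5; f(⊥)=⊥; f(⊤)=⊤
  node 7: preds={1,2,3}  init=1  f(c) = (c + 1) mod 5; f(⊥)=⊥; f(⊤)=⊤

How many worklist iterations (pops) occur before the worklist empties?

Trace (14 dequeues):
  [1] u=0 | in 1 | out 3 | prev ⊥ | push {}
  [2] u=1 | in ⊥ | out ⊥ | ==
  [3] u=2 | in ⊥ | out 4 | ==
  [4] u=3 | in ⊤ | out ⊤ | prev ⊥ | push {1}
  [5] u=4 | in ⊤ | out ⊤ | prev ⊥ | push {}
  [6] u=5 | in 3 | out ⊤ | prev 2 | push {}
  [7] u=6 | in 4 | out ⊤ | prev 1 | push {0,3}
  [8] u=7 | in ⊤ | out ⊤ | prev 1 | push {}
  [9] u=1 | in ⊤ | out ⊤ | prev ⊥ | push {7}
  [10] u=0 | in ⊤ | out ⊤ | prev 3 | push {4,5}
  [11] u=3 | in ⊤ | out ⊤ | ==
  [12] u=7 | in ⊤ | out ⊤ | ==
  [13] u=4 | in ⊤ | out ⊤ | ==
  [14] u=5 | in ⊤ | out ⊤ | ==

Converged values:
  [0] ⊤
  [1] ⊤
  [2] 4
  [3] ⊤
  [4] ⊤
  [5] ⊤
  [6] ⊤
  [7] ⊤

14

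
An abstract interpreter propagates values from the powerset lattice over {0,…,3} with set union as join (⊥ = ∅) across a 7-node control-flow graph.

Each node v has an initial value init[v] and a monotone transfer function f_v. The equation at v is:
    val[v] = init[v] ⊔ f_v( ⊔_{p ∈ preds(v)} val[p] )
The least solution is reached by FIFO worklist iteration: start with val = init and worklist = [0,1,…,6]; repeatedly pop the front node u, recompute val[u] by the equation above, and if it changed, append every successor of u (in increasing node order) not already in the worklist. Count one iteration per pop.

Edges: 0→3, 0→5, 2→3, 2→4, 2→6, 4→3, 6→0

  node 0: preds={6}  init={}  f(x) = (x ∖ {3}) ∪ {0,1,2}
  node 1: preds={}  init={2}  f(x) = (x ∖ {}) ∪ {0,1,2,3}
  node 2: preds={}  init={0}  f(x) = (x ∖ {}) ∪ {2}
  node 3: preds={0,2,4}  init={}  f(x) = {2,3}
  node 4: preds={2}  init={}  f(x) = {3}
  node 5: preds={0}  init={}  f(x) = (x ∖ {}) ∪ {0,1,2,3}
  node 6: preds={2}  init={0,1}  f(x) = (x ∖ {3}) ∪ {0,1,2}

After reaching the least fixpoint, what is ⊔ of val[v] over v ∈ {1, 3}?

{0,1,2,3}

Worklist (9 pops):
  #1 pop 0: in={0,1} → {0,1,2} (was {}); enqueue []
  #2 pop 1: in={} → {0,1,2,3} (was {2}); enqueue []
  #3 pop 2: in={} → {0,2} (was {0}); enqueue []
  #4 pop 3: in={0,1,2} → {2,3} (was {}); enqueue []
  #5 pop 4: in={0,2} → {3} (was {}); enqueue [3]
  #6 pop 5: in={0,1,2} → {0,1,2,3} (was {}); enqueue []
  #7 pop 6: in={0,2} → {0,1,2} (was {0,1}); enqueue [0]
  #8 pop 3: in={0,1,2,3} → {2,3} (no change)
  #9 pop 0: in={0,1,2} → {0,1,2} (no change)

Fixpoint:
  val[0] = {0,1,2}
  val[1] = {0,1,2,3}
  val[2] = {0,2}
  val[3] = {2,3}
  val[4] = {3}
  val[5] = {0,1,2,3}
  val[6] = {0,1,2}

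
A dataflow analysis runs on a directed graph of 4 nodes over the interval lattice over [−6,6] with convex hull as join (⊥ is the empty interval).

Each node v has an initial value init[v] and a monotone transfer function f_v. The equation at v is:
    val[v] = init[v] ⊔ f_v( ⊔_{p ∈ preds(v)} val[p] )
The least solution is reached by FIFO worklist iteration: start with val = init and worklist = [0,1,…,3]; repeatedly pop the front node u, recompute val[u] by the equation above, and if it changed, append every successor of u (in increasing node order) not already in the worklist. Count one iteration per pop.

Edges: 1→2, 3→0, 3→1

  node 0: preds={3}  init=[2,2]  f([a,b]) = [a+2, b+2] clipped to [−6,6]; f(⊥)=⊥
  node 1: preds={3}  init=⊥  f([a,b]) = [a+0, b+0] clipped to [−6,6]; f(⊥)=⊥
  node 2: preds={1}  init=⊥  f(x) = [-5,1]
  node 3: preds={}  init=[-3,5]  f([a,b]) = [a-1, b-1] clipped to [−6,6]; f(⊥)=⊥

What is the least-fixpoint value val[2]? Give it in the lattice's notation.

[-5,1]

Trace (4 dequeues):
  [1] u=0 | in [-3,5] | out [-1,6] | prev [2,2] | push {}
  [2] u=1 | in [-3,5] | out [-3,5] | prev ⊥ | push {}
  [3] u=2 | in [-3,5] | out [-5,1] | prev ⊥ | push {}
  [4] u=3 | in ⊥ | out [-3,5] | ==

Converged values:
  [0] [-1,6]
  [1] [-3,5]
  [2] [-5,1]
  [3] [-3,5]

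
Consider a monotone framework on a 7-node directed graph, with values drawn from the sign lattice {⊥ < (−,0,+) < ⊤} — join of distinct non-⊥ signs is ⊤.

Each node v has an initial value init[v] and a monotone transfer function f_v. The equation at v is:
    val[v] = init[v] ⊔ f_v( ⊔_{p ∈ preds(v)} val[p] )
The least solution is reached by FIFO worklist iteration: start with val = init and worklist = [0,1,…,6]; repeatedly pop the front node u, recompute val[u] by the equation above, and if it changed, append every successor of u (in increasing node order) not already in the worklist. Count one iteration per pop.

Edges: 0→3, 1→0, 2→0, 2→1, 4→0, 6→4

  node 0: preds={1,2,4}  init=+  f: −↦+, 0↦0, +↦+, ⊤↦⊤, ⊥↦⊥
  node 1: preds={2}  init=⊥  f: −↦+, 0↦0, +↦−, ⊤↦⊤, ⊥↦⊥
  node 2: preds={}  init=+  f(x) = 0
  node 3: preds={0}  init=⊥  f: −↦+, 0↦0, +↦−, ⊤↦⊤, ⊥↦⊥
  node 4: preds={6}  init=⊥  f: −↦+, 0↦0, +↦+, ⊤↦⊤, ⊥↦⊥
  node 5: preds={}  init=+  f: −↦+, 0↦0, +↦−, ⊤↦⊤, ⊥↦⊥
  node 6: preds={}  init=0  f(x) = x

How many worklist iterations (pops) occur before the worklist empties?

11

Trace (11 dequeues):
  [1] u=0 | in + | out + | ==
  [2] u=1 | in + | out − | prev ⊥ | push {0}
  [3] u=2 | in ⊥ | out ⊤ | prev + | push {1}
  [4] u=3 | in + | out − | prev ⊥ | push {}
  [5] u=4 | in 0 | out 0 | prev ⊥ | push {}
  [6] u=5 | in ⊥ | out + | ==
  [7] u=6 | in ⊥ | out 0 | ==
  [8] u=0 | in ⊤ | out ⊤ | prev + | push {3}
  [9] u=1 | in ⊤ | out ⊤ | prev − | push {0}
  [10] u=3 | in ⊤ | out ⊤ | prev − | push {}
  [11] u=0 | in ⊤ | out ⊤ | ==

Converged values:
  [0] ⊤
  [1] ⊤
  [2] ⊤
  [3] ⊤
  [4] 0
  [5] +
  [6] 0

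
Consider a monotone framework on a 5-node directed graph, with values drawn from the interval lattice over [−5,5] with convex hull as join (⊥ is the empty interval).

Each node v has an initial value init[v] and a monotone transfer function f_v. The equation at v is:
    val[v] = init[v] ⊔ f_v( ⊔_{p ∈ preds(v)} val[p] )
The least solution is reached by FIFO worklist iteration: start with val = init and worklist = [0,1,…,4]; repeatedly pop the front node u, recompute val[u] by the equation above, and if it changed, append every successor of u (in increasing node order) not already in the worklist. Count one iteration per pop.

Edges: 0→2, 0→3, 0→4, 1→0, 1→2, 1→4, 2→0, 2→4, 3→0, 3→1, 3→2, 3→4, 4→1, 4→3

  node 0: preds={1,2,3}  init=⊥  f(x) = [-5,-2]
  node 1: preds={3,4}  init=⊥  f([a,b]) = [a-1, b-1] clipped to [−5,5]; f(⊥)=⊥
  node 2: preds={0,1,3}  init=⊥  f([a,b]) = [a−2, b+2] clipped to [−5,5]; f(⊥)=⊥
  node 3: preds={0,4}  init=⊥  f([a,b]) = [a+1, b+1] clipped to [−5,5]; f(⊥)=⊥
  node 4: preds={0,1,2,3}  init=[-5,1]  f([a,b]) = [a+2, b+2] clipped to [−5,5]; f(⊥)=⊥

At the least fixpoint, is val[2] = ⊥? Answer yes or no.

Worklist (16 pops):
  #1 pop 0: in=⊥ → [-5,-2] (was ⊥); enqueue []
  #2 pop 1: in=[-5,1] → [-5,0] (was ⊥); enqueue [0]
  #3 pop 2: in=[-5,0] → [-5,2] (was ⊥); enqueue []
  #4 pop 3: in=[-5,1] → [-4,2] (was ⊥); enqueue [1,2]
  #5 pop 4: in=[-5,2] → [-5,4] (was [-5,1]); enqueue [3]
  #6 pop 0: in=[-5,2] → [-5,-2] (no change)
  #7 pop 1: in=[-5,4] → [-5,3] (was [-5,0]); enqueue [0,4]
  #8 pop 2: in=[-5,3] → [-5,5] (was [-5,2]); enqueue []
  #9 pop 3: in=[-5,4] → [-4,5] (was [-4,2]); enqueue [1,2]
  #10 pop 0: in=[-5,5] → [-5,-2] (no change)
  #11 pop 4: in=[-5,5] → [-5,5] (was [-5,4]); enqueue [3]
  #12 pop 1: in=[-5,5] → [-5,4] (was [-5,3]); enqueue [0,4]
  #13 pop 2: in=[-5,5] → [-5,5] (no change)
  #14 pop 3: in=[-5,5] → [-4,5] (no change)
  #15 pop 0: in=[-5,5] → [-5,-2] (no change)
  #16 pop 4: in=[-5,5] → [-5,5] (no change)

Fixpoint:
  val[0] = [-5,-2]
  val[1] = [-5,4]
  val[2] = [-5,5]
  val[3] = [-4,5]
  val[4] = [-5,5]

no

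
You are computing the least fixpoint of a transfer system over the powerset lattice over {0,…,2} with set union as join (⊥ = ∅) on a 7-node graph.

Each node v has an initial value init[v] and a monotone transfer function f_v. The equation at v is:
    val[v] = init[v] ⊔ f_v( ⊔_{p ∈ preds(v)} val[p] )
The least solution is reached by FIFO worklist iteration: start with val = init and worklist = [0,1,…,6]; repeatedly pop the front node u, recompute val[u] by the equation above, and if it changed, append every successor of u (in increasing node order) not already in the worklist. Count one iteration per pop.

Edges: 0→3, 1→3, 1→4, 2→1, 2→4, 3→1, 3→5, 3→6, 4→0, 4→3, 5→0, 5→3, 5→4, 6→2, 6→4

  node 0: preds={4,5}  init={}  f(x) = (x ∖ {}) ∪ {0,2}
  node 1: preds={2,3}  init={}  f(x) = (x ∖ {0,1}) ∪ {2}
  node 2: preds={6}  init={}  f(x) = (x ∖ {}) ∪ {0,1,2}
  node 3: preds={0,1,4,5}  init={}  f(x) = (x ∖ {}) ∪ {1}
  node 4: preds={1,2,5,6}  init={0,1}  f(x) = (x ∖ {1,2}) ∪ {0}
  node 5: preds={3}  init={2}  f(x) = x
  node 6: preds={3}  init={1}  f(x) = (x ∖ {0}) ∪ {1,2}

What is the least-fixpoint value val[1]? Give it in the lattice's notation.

{2}

Trace (12 dequeues):
  [1] u=0 | in {0,1,2} | out {0,1,2} | prev {} | push {}
  [2] u=1 | in {} | out {2} | prev {} | push {}
  [3] u=2 | in {1} | out {0,1,2} | prev {} | push {1}
  [4] u=3 | in {0,1,2} | out {0,1,2} | prev {} | push {}
  [5] u=4 | in {0,1,2} | out {0,1} | ==
  [6] u=5 | in {0,1,2} | out {0,1,2} | prev {2} | push {0,3,4}
  [7] u=6 | in {0,1,2} | out {1,2} | prev {1} | push {2}
  [8] u=1 | in {0,1,2} | out {2} | ==
  [9] u=0 | in {0,1,2} | out {0,1,2} | ==
  [10] u=3 | in {0,1,2} | out {0,1,2} | ==
  [11] u=4 | in {0,1,2} | out {0,1} | ==
  [12] u=2 | in {1,2} | out {0,1,2} | ==

Converged values:
  [0] {0,1,2}
  [1] {2}
  [2] {0,1,2}
  [3] {0,1,2}
  [4] {0,1}
  [5] {0,1,2}
  [6] {1,2}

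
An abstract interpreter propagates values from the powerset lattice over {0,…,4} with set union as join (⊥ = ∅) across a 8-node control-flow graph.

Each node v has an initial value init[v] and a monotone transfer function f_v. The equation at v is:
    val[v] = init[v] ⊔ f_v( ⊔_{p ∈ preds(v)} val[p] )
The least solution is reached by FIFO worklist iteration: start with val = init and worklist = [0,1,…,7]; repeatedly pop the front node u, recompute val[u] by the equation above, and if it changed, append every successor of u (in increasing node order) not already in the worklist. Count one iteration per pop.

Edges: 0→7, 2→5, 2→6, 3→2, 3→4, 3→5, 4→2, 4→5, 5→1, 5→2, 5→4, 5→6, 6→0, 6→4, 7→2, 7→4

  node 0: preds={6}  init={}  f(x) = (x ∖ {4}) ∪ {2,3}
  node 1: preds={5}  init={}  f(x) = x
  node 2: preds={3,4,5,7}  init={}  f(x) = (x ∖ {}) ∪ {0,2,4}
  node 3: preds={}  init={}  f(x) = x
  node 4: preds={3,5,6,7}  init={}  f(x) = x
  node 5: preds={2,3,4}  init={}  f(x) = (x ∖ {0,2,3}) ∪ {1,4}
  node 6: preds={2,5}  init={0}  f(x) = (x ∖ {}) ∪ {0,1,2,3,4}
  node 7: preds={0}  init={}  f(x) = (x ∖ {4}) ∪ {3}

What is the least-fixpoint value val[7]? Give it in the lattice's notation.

Worklist (18 pops):
  #1 pop 0: in={0} → {0,2,3} (was {}); enqueue []
  #2 pop 1: in={} → {} (no change)
  #3 pop 2: in={} → {0,2,4} (was {}); enqueue []
  #4 pop 3: in={} → {} (no change)
  #5 pop 4: in={0} → {0} (was {}); enqueue [2]
  #6 pop 5: in={0,2,4} → {1,4} (was {}); enqueue [1,4]
  #7 pop 6: in={0,1,2,4} → {0,1,2,3,4} (was {0}); enqueue [0]
  #8 pop 7: in={0,2,3} → {0,2,3} (was {}); enqueue []
  #9 pop 2: in={0,1,2,3,4} → {0,1,2,3,4} (was {0,2,4}); enqueue [5,6]
  #10 pop 1: in={1,4} → {1,4} (was {}); enqueue []
  #11 pop 4: in={0,1,2,3,4} → {0,1,2,3,4} (was {0}); enqueue [2]
  #12 pop 0: in={0,1,2,3,4} → {0,1,2,3} (was {0,2,3}); enqueue [7]
  #13 pop 5: in={0,1,2,3,4} → {1,4} (no change)
  #14 pop 6: in={0,1,2,3,4} → {0,1,2,3,4} (no change)
  #15 pop 2: in={0,1,2,3,4} → {0,1,2,3,4} (no change)
  #16 pop 7: in={0,1,2,3} → {0,1,2,3} (was {0,2,3}); enqueue [2,4]
  #17 pop 2: in={0,1,2,3,4} → {0,1,2,3,4} (no change)
  #18 pop 4: in={0,1,2,3,4} → {0,1,2,3,4} (no change)

Fixpoint:
  val[0] = {0,1,2,3}
  val[1] = {1,4}
  val[2] = {0,1,2,3,4}
  val[3] = {}
  val[4] = {0,1,2,3,4}
  val[5] = {1,4}
  val[6] = {0,1,2,3,4}
  val[7] = {0,1,2,3}

{0,1,2,3}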